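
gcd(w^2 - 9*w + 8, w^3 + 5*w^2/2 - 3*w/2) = 1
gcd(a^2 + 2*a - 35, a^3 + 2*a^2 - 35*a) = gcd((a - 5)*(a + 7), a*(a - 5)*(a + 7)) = a^2 + 2*a - 35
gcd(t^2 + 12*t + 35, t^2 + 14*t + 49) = t + 7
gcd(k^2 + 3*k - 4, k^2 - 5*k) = 1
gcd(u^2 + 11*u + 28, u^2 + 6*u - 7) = u + 7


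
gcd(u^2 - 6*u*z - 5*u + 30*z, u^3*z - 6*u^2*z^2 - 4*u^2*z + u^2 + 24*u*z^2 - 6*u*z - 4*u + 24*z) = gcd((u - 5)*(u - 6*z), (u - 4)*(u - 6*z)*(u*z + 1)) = -u + 6*z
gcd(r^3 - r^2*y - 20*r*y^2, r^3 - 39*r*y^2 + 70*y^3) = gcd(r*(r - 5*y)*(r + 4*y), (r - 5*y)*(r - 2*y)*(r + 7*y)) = -r + 5*y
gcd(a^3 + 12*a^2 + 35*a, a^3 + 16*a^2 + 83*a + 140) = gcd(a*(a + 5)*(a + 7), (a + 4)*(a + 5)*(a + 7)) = a^2 + 12*a + 35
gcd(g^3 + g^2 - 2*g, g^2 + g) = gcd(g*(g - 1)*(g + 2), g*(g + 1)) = g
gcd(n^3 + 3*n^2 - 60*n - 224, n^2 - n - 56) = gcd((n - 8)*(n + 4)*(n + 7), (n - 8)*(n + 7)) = n^2 - n - 56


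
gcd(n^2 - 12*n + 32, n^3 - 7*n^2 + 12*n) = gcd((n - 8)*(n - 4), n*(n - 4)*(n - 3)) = n - 4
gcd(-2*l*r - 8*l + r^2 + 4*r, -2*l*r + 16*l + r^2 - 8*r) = -2*l + r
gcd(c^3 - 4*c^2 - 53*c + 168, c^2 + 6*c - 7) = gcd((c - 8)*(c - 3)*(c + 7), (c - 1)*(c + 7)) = c + 7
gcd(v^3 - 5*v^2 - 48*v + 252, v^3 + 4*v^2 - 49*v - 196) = v + 7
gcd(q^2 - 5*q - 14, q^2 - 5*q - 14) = q^2 - 5*q - 14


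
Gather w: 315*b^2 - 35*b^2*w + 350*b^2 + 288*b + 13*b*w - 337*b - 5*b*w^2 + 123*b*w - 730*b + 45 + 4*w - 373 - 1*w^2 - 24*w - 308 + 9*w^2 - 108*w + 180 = 665*b^2 - 779*b + w^2*(8 - 5*b) + w*(-35*b^2 + 136*b - 128) - 456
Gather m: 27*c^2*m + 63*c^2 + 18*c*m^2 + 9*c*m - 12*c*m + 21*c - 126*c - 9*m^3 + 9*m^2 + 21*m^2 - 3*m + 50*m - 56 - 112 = 63*c^2 - 105*c - 9*m^3 + m^2*(18*c + 30) + m*(27*c^2 - 3*c + 47) - 168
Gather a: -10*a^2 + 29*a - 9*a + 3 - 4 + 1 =-10*a^2 + 20*a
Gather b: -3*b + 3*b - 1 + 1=0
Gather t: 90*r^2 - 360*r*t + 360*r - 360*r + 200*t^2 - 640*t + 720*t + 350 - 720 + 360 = 90*r^2 + 200*t^2 + t*(80 - 360*r) - 10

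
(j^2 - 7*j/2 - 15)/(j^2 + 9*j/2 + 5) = (j - 6)/(j + 2)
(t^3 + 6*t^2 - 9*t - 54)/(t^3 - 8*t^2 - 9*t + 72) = (t + 6)/(t - 8)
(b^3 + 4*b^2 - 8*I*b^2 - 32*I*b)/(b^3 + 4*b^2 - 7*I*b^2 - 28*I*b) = (b - 8*I)/(b - 7*I)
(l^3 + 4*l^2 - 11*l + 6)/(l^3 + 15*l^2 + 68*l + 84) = (l^2 - 2*l + 1)/(l^2 + 9*l + 14)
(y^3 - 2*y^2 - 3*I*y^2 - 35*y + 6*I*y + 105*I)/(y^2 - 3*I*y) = y - 2 - 35/y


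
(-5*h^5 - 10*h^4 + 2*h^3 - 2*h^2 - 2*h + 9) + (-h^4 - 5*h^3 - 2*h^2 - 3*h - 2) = -5*h^5 - 11*h^4 - 3*h^3 - 4*h^2 - 5*h + 7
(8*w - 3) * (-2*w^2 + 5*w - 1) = -16*w^3 + 46*w^2 - 23*w + 3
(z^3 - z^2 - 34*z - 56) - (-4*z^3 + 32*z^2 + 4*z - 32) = 5*z^3 - 33*z^2 - 38*z - 24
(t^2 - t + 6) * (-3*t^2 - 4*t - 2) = -3*t^4 - t^3 - 16*t^2 - 22*t - 12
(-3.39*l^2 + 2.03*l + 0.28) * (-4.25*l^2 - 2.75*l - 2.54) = 14.4075*l^4 + 0.695*l^3 + 1.8381*l^2 - 5.9262*l - 0.7112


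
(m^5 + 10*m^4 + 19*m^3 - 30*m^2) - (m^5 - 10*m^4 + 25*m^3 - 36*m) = 20*m^4 - 6*m^3 - 30*m^2 + 36*m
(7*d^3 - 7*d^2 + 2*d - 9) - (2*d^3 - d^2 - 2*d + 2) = 5*d^3 - 6*d^2 + 4*d - 11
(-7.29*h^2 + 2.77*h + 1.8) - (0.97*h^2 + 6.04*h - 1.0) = -8.26*h^2 - 3.27*h + 2.8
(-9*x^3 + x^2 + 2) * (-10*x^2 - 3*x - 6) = 90*x^5 + 17*x^4 + 51*x^3 - 26*x^2 - 6*x - 12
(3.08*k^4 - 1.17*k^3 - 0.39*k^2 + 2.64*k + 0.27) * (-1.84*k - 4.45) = -5.6672*k^5 - 11.5532*k^4 + 5.9241*k^3 - 3.1221*k^2 - 12.2448*k - 1.2015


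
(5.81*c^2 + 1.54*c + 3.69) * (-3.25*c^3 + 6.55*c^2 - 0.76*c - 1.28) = -18.8825*c^5 + 33.0505*c^4 - 6.3211*c^3 + 15.5623*c^2 - 4.7756*c - 4.7232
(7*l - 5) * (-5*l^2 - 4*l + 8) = -35*l^3 - 3*l^2 + 76*l - 40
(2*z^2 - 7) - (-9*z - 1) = 2*z^2 + 9*z - 6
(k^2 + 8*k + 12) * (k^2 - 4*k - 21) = k^4 + 4*k^3 - 41*k^2 - 216*k - 252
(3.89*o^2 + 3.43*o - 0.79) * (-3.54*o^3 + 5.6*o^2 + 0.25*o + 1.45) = -13.7706*o^5 + 9.6418*o^4 + 22.9771*o^3 + 2.074*o^2 + 4.776*o - 1.1455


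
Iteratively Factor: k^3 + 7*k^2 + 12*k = (k + 4)*(k^2 + 3*k) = (k + 3)*(k + 4)*(k)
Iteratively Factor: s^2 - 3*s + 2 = (s - 1)*(s - 2)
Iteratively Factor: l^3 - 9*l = (l + 3)*(l^2 - 3*l) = l*(l + 3)*(l - 3)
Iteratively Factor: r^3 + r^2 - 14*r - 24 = (r - 4)*(r^2 + 5*r + 6) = (r - 4)*(r + 3)*(r + 2)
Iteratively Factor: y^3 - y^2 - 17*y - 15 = (y + 3)*(y^2 - 4*y - 5) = (y - 5)*(y + 3)*(y + 1)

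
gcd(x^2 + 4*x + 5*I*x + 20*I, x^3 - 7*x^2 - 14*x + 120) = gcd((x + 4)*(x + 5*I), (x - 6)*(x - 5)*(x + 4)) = x + 4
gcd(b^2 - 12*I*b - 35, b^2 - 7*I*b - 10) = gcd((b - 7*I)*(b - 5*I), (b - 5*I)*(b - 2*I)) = b - 5*I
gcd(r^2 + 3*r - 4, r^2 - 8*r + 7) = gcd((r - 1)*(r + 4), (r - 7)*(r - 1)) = r - 1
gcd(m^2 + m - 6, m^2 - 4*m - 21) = m + 3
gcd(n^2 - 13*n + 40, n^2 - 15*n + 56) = n - 8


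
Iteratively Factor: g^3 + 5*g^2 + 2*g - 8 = (g + 2)*(g^2 + 3*g - 4) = (g + 2)*(g + 4)*(g - 1)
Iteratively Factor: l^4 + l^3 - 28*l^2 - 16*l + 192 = (l - 4)*(l^3 + 5*l^2 - 8*l - 48) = (l - 4)*(l - 3)*(l^2 + 8*l + 16) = (l - 4)*(l - 3)*(l + 4)*(l + 4)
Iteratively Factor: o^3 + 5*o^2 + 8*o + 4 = (o + 2)*(o^2 + 3*o + 2) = (o + 1)*(o + 2)*(o + 2)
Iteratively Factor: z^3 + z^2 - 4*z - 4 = (z - 2)*(z^2 + 3*z + 2) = (z - 2)*(z + 1)*(z + 2)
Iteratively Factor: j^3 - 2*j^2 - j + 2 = (j - 2)*(j^2 - 1) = (j - 2)*(j + 1)*(j - 1)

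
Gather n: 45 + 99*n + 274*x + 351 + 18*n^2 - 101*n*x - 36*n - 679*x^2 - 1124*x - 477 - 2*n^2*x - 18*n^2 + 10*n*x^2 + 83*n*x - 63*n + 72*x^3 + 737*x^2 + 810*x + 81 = -2*n^2*x + n*(10*x^2 - 18*x) + 72*x^3 + 58*x^2 - 40*x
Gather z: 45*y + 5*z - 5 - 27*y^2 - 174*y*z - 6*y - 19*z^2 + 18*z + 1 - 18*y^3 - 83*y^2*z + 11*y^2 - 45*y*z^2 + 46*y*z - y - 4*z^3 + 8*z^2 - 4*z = -18*y^3 - 16*y^2 + 38*y - 4*z^3 + z^2*(-45*y - 11) + z*(-83*y^2 - 128*y + 19) - 4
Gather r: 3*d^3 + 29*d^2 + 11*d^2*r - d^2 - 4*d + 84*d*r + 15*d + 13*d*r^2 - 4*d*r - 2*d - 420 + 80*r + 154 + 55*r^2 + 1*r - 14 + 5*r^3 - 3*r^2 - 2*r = 3*d^3 + 28*d^2 + 9*d + 5*r^3 + r^2*(13*d + 52) + r*(11*d^2 + 80*d + 79) - 280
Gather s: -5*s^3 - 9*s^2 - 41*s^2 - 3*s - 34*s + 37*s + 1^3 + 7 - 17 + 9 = -5*s^3 - 50*s^2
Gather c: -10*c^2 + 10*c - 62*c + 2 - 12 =-10*c^2 - 52*c - 10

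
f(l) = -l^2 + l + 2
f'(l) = 1 - 2*l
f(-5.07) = -28.77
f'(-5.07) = 11.14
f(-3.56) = -14.23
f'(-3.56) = 8.12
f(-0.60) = 1.04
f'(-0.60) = 2.20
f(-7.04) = -54.60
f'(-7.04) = 15.08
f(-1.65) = -2.37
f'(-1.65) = 4.30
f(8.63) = -63.85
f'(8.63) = -16.26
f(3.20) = -5.04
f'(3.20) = -5.40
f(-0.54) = 1.17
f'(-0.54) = 2.08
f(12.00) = -130.00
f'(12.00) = -23.00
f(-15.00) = -238.00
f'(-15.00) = 31.00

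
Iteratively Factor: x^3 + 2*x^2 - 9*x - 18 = (x + 2)*(x^2 - 9) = (x + 2)*(x + 3)*(x - 3)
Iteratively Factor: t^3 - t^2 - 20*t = (t)*(t^2 - t - 20) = t*(t - 5)*(t + 4)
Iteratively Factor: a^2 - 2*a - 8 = (a + 2)*(a - 4)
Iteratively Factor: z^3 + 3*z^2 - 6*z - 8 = (z + 4)*(z^2 - z - 2) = (z - 2)*(z + 4)*(z + 1)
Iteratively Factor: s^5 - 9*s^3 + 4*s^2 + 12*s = (s - 2)*(s^4 + 2*s^3 - 5*s^2 - 6*s) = (s - 2)*(s + 3)*(s^3 - s^2 - 2*s) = (s - 2)^2*(s + 3)*(s^2 + s) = (s - 2)^2*(s + 1)*(s + 3)*(s)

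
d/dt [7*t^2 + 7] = 14*t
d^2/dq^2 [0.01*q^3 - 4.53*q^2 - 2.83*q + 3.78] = 0.06*q - 9.06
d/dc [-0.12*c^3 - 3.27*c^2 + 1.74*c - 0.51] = -0.36*c^2 - 6.54*c + 1.74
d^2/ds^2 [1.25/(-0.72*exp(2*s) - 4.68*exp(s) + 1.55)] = (-1.25*(1.44*exp(s) + 4.68)*(2.88*exp(s) + 9.36)*exp(s) + (3.6*exp(s) + 5.85)*(0.72*exp(2*s) + 4.68*exp(s) - 1.55))*exp(s)/(0.72*exp(2*s) + 4.68*exp(s) - 1.55)^3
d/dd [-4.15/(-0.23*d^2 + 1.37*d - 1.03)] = (5.6855 - 1.909*d)/(0.23*d^2 - 1.37*d + 1.03)^2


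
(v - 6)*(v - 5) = v^2 - 11*v + 30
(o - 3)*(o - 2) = o^2 - 5*o + 6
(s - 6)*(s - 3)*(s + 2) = s^3 - 7*s^2 + 36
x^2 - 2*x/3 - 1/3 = (x - 1)*(x + 1/3)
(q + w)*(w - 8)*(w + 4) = q*w^2 - 4*q*w - 32*q + w^3 - 4*w^2 - 32*w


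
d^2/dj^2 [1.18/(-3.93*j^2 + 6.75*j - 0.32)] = (36.449964*j^2 - 62.6049*j - 1.18*(7.86*j - 6.75)*(15.72*j - 13.5) + 2.967936)/(3.93*j^2 - 6.75*j + 0.32)^3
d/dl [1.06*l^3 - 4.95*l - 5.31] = 3.18*l^2 - 4.95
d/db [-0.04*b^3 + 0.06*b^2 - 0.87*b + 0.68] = -0.12*b^2 + 0.12*b - 0.87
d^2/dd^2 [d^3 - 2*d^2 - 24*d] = 6*d - 4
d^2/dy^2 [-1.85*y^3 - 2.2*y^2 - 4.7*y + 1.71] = -11.1*y - 4.4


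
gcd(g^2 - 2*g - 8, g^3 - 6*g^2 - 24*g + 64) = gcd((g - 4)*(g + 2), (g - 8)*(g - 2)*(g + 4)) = 1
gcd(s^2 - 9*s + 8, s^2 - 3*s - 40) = s - 8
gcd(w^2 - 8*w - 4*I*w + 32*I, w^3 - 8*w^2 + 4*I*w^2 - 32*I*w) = w - 8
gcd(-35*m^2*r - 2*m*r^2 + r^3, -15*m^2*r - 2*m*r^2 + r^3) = r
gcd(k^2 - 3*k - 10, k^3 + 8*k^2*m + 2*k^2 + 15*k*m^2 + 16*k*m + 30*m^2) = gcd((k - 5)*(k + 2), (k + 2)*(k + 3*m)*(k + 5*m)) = k + 2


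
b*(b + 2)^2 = b^3 + 4*b^2 + 4*b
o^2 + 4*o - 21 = (o - 3)*(o + 7)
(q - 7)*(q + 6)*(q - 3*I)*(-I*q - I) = -I*q^4 - 3*q^3 + 43*I*q^2 + 129*q + 42*I*q + 126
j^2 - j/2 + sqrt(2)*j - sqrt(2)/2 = (j - 1/2)*(j + sqrt(2))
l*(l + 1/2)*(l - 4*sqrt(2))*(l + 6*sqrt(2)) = l^4 + l^3/2 + 2*sqrt(2)*l^3 - 48*l^2 + sqrt(2)*l^2 - 24*l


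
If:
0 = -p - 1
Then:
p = -1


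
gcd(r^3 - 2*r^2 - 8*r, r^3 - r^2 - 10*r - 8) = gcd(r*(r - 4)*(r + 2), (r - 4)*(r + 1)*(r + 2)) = r^2 - 2*r - 8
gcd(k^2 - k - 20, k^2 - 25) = k - 5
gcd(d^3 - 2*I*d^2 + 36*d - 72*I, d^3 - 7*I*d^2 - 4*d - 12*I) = d^2 - 8*I*d - 12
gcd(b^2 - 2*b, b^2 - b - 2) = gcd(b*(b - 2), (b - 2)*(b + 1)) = b - 2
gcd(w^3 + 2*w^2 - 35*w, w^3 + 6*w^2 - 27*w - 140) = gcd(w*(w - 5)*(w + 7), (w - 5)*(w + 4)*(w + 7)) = w^2 + 2*w - 35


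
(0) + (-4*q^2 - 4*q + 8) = -4*q^2 - 4*q + 8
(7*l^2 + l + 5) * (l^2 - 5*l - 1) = 7*l^4 - 34*l^3 - 7*l^2 - 26*l - 5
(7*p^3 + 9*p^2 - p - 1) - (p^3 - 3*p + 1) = 6*p^3 + 9*p^2 + 2*p - 2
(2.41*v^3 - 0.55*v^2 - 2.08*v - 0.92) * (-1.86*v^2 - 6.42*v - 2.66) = -4.4826*v^5 - 14.4492*v^4 + 0.9892*v^3 + 16.5278*v^2 + 11.4392*v + 2.4472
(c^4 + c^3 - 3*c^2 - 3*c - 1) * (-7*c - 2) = -7*c^5 - 9*c^4 + 19*c^3 + 27*c^2 + 13*c + 2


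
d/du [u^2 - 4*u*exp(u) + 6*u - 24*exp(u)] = -4*u*exp(u) + 2*u - 28*exp(u) + 6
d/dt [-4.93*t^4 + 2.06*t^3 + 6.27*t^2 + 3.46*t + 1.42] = -19.72*t^3 + 6.18*t^2 + 12.54*t + 3.46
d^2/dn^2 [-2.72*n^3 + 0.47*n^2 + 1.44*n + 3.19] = 0.94 - 16.32*n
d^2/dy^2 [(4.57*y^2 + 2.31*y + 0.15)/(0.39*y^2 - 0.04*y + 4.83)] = (0.845286*y^3 - 51.514164*y^2 - 26.122122*y + 213.5541)/(0.059319*y^6 - 0.018252*y^5 + 2.205801*y^4 - 0.452152*y^3 + 27.317997*y^2 - 2.799468*y + 112.678587)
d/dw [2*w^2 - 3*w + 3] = 4*w - 3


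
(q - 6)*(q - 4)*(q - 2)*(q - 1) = q^4 - 13*q^3 + 56*q^2 - 92*q + 48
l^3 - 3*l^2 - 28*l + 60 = (l - 6)*(l - 2)*(l + 5)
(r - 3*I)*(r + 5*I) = r^2 + 2*I*r + 15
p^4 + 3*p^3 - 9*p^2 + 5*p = p*(p - 1)^2*(p + 5)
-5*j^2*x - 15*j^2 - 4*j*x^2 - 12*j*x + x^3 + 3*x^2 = (-5*j + x)*(j + x)*(x + 3)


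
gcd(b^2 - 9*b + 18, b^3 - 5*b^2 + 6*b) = b - 3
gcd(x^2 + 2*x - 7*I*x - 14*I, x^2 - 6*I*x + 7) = x - 7*I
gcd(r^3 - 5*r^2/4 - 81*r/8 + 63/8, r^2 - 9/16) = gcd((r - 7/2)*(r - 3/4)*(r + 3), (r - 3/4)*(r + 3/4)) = r - 3/4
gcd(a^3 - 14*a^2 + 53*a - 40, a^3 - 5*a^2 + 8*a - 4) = a - 1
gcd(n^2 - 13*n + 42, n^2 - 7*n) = n - 7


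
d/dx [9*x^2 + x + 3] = 18*x + 1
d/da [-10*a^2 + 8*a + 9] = 8 - 20*a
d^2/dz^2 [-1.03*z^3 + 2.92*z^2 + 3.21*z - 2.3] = 5.84 - 6.18*z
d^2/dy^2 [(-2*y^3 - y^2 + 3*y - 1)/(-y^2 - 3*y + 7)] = 4*(13*y^3 - 51*y^2 + 120*y + 1)/(y^6 + 9*y^5 + 6*y^4 - 99*y^3 - 42*y^2 + 441*y - 343)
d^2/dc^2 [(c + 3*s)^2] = 2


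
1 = 1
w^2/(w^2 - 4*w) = w/(w - 4)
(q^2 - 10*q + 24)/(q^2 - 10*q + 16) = (q^2 - 10*q + 24)/(q^2 - 10*q + 16)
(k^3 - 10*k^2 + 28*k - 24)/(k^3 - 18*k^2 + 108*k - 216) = (k^2 - 4*k + 4)/(k^2 - 12*k + 36)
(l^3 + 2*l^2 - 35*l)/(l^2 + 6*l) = (l^2 + 2*l - 35)/(l + 6)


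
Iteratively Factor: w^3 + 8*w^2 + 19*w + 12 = (w + 1)*(w^2 + 7*w + 12) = (w + 1)*(w + 4)*(w + 3)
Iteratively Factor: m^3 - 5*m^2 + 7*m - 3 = (m - 3)*(m^2 - 2*m + 1) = (m - 3)*(m - 1)*(m - 1)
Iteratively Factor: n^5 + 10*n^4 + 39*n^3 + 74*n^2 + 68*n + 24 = (n + 2)*(n^4 + 8*n^3 + 23*n^2 + 28*n + 12) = (n + 1)*(n + 2)*(n^3 + 7*n^2 + 16*n + 12) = (n + 1)*(n + 2)*(n + 3)*(n^2 + 4*n + 4) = (n + 1)*(n + 2)^2*(n + 3)*(n + 2)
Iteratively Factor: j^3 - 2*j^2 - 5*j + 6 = (j - 1)*(j^2 - j - 6) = (j - 1)*(j + 2)*(j - 3)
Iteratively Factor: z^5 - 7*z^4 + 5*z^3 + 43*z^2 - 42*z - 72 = (z + 1)*(z^4 - 8*z^3 + 13*z^2 + 30*z - 72) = (z - 3)*(z + 1)*(z^3 - 5*z^2 - 2*z + 24) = (z - 3)^2*(z + 1)*(z^2 - 2*z - 8) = (z - 3)^2*(z + 1)*(z + 2)*(z - 4)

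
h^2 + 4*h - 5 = (h - 1)*(h + 5)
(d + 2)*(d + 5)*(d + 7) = d^3 + 14*d^2 + 59*d + 70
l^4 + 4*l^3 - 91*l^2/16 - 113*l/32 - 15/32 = (l - 3/2)*(l + 1/4)^2*(l + 5)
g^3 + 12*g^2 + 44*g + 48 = (g + 2)*(g + 4)*(g + 6)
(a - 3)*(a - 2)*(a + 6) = a^3 + a^2 - 24*a + 36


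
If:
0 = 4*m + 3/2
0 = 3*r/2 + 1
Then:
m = -3/8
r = -2/3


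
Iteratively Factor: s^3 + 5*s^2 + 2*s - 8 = (s + 2)*(s^2 + 3*s - 4) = (s + 2)*(s + 4)*(s - 1)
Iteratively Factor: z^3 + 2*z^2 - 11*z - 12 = (z + 4)*(z^2 - 2*z - 3) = (z - 3)*(z + 4)*(z + 1)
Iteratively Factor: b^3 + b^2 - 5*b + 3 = (b - 1)*(b^2 + 2*b - 3) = (b - 1)^2*(b + 3)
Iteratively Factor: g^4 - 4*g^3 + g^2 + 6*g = (g + 1)*(g^3 - 5*g^2 + 6*g) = g*(g + 1)*(g^2 - 5*g + 6) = g*(g - 3)*(g + 1)*(g - 2)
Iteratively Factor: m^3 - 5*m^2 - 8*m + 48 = (m - 4)*(m^2 - m - 12) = (m - 4)^2*(m + 3)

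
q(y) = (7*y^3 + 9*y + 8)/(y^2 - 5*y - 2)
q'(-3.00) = 4.27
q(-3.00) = -9.45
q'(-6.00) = 5.49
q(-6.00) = -24.34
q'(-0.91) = 4.55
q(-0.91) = -1.62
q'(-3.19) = 4.38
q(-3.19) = -10.28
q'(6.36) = -196.70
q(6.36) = 280.63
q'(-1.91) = 3.57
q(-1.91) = -5.18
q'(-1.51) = 3.38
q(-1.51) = -3.79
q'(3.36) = -42.03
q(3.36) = -40.45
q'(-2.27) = 3.80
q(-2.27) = -6.50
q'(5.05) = -1906.48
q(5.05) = -546.47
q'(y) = (5 - 2*y)*(7*y^3 + 9*y + 8)/(y^2 - 5*y - 2)^2 + (21*y^2 + 9)/(y^2 - 5*y - 2)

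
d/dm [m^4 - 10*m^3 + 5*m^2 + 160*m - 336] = 4*m^3 - 30*m^2 + 10*m + 160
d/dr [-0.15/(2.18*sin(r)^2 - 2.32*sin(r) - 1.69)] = (0.654*sin(r) - 0.348)*cos(r)/(-2.18*sin(r)^2 + 2.32*sin(r) + 1.69)^2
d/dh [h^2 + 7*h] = 2*h + 7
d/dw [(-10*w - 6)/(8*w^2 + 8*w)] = (5*w^2 + 6*w + 3)/(4*w^2*(w^2 + 2*w + 1))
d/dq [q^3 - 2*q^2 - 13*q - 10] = 3*q^2 - 4*q - 13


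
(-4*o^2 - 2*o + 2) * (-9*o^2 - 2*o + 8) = 36*o^4 + 26*o^3 - 46*o^2 - 20*o + 16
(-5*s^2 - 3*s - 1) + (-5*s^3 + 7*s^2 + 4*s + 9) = -5*s^3 + 2*s^2 + s + 8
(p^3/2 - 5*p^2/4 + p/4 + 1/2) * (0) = 0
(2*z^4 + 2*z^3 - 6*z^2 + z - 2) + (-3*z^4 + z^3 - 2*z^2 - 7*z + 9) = -z^4 + 3*z^3 - 8*z^2 - 6*z + 7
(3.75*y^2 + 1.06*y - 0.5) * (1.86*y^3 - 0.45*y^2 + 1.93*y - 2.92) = 6.975*y^5 + 0.2841*y^4 + 5.8305*y^3 - 8.6792*y^2 - 4.0602*y + 1.46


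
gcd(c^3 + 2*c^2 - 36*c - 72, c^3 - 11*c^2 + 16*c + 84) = c^2 - 4*c - 12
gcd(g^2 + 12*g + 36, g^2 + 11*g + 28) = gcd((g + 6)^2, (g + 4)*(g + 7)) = 1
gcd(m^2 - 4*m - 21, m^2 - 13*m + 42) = m - 7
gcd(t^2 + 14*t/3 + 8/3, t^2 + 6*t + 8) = t + 4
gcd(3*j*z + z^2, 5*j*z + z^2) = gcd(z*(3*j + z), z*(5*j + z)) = z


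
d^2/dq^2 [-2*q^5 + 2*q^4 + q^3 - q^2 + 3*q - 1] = -40*q^3 + 24*q^2 + 6*q - 2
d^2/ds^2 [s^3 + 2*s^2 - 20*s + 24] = 6*s + 4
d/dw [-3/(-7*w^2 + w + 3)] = 3*(1 - 14*w)/(-7*w^2 + w + 3)^2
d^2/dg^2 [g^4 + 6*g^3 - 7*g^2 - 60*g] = 12*g^2 + 36*g - 14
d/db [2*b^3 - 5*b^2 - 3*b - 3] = 6*b^2 - 10*b - 3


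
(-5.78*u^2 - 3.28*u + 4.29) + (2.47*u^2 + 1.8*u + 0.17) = -3.31*u^2 - 1.48*u + 4.46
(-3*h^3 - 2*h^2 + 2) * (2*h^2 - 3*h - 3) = -6*h^5 + 5*h^4 + 15*h^3 + 10*h^2 - 6*h - 6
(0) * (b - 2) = 0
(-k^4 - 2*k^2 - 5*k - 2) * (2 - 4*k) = 4*k^5 - 2*k^4 + 8*k^3 + 16*k^2 - 2*k - 4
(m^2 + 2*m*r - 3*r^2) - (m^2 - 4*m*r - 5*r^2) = 6*m*r + 2*r^2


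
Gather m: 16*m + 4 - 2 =16*m + 2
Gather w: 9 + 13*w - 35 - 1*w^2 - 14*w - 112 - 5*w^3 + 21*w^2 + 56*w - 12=-5*w^3 + 20*w^2 + 55*w - 150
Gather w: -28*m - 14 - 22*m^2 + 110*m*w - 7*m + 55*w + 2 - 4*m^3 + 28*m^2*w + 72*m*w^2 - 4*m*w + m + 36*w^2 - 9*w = -4*m^3 - 22*m^2 - 34*m + w^2*(72*m + 36) + w*(28*m^2 + 106*m + 46) - 12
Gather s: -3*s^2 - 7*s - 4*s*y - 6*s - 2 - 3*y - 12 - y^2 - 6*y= -3*s^2 + s*(-4*y - 13) - y^2 - 9*y - 14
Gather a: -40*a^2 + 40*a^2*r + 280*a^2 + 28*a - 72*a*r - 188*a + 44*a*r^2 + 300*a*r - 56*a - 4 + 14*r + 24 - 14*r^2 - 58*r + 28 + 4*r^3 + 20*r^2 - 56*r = a^2*(40*r + 240) + a*(44*r^2 + 228*r - 216) + 4*r^3 + 6*r^2 - 100*r + 48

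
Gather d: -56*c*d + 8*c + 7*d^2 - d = 8*c + 7*d^2 + d*(-56*c - 1)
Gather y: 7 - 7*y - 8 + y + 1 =-6*y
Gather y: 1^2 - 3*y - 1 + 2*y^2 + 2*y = 2*y^2 - y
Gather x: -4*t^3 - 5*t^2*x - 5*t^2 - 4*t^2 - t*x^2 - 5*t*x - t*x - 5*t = -4*t^3 - 9*t^2 - t*x^2 - 5*t + x*(-5*t^2 - 6*t)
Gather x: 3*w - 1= 3*w - 1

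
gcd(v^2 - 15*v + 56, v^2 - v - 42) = v - 7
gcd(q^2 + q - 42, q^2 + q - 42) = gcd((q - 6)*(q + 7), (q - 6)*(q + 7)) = q^2 + q - 42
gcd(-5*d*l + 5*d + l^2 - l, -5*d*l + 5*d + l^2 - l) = 5*d*l - 5*d - l^2 + l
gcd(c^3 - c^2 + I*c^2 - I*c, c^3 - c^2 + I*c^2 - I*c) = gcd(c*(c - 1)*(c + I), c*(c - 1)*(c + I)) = c^3 + c^2*(-1 + I) - I*c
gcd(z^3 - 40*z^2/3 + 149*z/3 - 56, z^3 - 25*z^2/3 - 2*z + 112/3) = z^2 - 31*z/3 + 56/3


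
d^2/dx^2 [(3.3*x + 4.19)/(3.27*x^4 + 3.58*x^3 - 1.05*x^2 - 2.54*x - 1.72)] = (423.43884*x^7 + 1514.1735*x^6 + 1657.30104*x^5 + 475.480662*x^4 + 47.2934519999999*x^3 + 325.749594*x^2 + 186.091644*x + 10.096048)/(34.965783*x^12 + 114.841746*x^11 + 92.046249*x^10 - 109.348766*x^9 - 263.140083*x^8 - 154.30569*x^7 + 88.720827*x^6 + 185.39787*x^5 + 96.852288*x^4 - 12.137288*x^3 - 42.609216*x^2 - 22.543008*x - 5.088448)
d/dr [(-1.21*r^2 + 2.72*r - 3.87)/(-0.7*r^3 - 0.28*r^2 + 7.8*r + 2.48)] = (-0.847*r^4 + 3.808*r^3 - 16.8034*r^2 - 8.1688*r + 36.9316)/(0.49*r^6 + 0.392*r^5 - 10.8416*r^4 - 7.84*r^3 + 59.4512*r^2 + 38.688*r + 6.1504)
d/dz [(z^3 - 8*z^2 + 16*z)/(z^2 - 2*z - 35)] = (z^4 - 4*z^3 - 105*z^2 + 560*z - 560)/(z^4 - 4*z^3 - 66*z^2 + 140*z + 1225)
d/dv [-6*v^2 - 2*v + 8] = -12*v - 2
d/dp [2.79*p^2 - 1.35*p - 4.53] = 5.58*p - 1.35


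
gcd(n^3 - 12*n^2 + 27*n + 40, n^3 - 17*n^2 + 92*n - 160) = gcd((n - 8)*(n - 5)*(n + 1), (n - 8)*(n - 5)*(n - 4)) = n^2 - 13*n + 40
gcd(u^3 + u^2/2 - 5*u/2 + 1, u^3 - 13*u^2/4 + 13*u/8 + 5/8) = u - 1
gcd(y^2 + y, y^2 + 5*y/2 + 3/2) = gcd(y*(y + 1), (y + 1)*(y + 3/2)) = y + 1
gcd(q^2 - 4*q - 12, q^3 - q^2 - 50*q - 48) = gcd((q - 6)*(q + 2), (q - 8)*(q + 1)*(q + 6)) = 1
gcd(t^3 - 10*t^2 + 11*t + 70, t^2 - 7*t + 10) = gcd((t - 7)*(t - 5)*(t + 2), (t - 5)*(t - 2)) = t - 5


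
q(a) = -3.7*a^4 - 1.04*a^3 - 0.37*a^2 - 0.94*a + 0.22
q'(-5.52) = 2397.39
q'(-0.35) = -0.43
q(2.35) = -130.37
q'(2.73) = -327.34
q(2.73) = -231.78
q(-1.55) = -16.70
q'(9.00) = -11049.52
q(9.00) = -25072.07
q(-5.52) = -3266.19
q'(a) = -14.8*a^3 - 3.12*a^2 - 0.74*a - 0.94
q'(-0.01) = -0.93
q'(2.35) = -211.98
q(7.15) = -10075.55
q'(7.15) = -5575.52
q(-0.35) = 0.49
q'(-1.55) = 47.82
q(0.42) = -0.43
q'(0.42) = -2.90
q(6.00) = -5038.58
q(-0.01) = 0.23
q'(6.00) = -3314.50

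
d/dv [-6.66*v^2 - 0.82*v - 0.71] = -13.32*v - 0.82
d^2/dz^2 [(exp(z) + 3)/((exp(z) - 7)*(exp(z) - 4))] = (exp(4*z) + 23*exp(3*z) - 267*exp(2*z) + 335*exp(z) + 1708)*exp(z)/(exp(6*z) - 33*exp(5*z) + 447*exp(4*z) - 3179*exp(3*z) + 12516*exp(2*z) - 25872*exp(z) + 21952)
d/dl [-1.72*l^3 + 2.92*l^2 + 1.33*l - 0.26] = -5.16*l^2 + 5.84*l + 1.33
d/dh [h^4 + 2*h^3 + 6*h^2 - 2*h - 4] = 4*h^3 + 6*h^2 + 12*h - 2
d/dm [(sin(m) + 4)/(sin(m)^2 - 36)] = (-8*sin(m) + cos(m)^2 - 37)*cos(m)/(sin(m)^2 - 36)^2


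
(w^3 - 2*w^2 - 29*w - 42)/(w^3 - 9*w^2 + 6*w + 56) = (w + 3)/(w - 4)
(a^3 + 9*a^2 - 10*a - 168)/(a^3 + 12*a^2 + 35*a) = (a^2 + 2*a - 24)/(a*(a + 5))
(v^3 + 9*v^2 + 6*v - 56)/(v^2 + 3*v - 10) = (v^2 + 11*v + 28)/(v + 5)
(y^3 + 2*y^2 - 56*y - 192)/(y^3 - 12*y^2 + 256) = (y + 6)/(y - 8)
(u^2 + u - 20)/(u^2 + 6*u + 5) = (u - 4)/(u + 1)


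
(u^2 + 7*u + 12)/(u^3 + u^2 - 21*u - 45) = (u + 4)/(u^2 - 2*u - 15)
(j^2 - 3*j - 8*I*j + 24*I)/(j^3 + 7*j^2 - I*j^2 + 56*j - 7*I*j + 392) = (j - 3)/(j^2 + 7*j*(1 + I) + 49*I)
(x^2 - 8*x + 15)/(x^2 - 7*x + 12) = (x - 5)/(x - 4)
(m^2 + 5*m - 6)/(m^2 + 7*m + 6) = (m - 1)/(m + 1)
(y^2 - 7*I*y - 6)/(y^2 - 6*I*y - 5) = (y - 6*I)/(y - 5*I)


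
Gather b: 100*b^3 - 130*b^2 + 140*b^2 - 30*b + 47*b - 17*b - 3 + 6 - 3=100*b^3 + 10*b^2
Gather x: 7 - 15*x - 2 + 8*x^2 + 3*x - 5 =8*x^2 - 12*x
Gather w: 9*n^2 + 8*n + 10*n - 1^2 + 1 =9*n^2 + 18*n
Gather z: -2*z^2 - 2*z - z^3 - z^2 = -z^3 - 3*z^2 - 2*z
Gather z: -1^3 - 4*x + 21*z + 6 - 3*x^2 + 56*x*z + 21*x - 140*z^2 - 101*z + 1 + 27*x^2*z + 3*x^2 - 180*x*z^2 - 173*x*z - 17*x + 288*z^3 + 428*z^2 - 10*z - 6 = 288*z^3 + z^2*(288 - 180*x) + z*(27*x^2 - 117*x - 90)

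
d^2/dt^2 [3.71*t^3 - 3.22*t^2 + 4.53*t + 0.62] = 22.26*t - 6.44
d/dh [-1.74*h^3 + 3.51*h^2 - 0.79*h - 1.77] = -5.22*h^2 + 7.02*h - 0.79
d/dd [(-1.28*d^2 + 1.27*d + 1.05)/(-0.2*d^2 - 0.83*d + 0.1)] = (1.3164*d^2 + 0.164*d + 0.9985)/(0.04*d^4 + 0.332*d^3 + 0.6489*d^2 - 0.166*d + 0.01)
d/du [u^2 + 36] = 2*u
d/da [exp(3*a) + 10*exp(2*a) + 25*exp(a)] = (3*exp(2*a) + 20*exp(a) + 25)*exp(a)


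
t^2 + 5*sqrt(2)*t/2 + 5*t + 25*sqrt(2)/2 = (t + 5)*(t + 5*sqrt(2)/2)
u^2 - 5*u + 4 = (u - 4)*(u - 1)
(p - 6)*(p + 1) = p^2 - 5*p - 6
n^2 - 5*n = n*(n - 5)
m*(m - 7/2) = m^2 - 7*m/2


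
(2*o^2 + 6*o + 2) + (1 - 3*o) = 2*o^2 + 3*o + 3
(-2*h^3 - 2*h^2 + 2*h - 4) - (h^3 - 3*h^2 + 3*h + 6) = -3*h^3 + h^2 - h - 10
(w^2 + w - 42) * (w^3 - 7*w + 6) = w^5 + w^4 - 49*w^3 - w^2 + 300*w - 252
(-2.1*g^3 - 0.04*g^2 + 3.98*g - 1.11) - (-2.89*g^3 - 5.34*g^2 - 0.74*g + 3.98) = 0.79*g^3 + 5.3*g^2 + 4.72*g - 5.09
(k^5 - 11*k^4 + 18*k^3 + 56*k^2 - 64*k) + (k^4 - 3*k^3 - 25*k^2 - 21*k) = k^5 - 10*k^4 + 15*k^3 + 31*k^2 - 85*k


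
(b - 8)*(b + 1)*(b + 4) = b^3 - 3*b^2 - 36*b - 32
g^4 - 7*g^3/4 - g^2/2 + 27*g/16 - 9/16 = (g - 3/2)*(g - 3/4)*(g - 1/2)*(g + 1)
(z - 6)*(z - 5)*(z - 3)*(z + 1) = z^4 - 13*z^3 + 49*z^2 - 27*z - 90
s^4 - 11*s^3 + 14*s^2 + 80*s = s*(s - 8)*(s - 5)*(s + 2)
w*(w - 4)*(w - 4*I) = w^3 - 4*w^2 - 4*I*w^2 + 16*I*w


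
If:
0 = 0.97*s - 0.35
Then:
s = 0.36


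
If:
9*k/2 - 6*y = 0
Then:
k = 4*y/3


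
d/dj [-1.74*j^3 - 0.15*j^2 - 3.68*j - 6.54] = -5.22*j^2 - 0.3*j - 3.68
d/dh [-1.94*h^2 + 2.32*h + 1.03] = 2.32 - 3.88*h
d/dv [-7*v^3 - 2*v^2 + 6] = v*(-21*v - 4)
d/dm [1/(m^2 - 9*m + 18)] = (9 - 2*m)/(m^2 - 9*m + 18)^2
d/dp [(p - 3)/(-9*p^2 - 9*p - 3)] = (3*p^2 - 18*p - 10)/(3*(9*p^4 + 18*p^3 + 15*p^2 + 6*p + 1))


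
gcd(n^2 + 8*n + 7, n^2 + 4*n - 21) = n + 7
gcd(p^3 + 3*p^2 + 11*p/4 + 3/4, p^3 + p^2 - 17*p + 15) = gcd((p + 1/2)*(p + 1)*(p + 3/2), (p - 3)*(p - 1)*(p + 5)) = 1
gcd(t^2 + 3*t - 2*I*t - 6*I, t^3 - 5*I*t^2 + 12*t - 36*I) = t - 2*I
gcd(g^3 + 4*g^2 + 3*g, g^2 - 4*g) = g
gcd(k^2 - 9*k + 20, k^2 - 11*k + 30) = k - 5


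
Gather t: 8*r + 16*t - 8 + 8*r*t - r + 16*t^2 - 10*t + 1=7*r + 16*t^2 + t*(8*r + 6) - 7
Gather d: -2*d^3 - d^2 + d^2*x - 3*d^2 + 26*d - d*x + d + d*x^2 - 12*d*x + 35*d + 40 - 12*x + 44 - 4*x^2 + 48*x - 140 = -2*d^3 + d^2*(x - 4) + d*(x^2 - 13*x + 62) - 4*x^2 + 36*x - 56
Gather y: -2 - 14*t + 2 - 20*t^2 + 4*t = -20*t^2 - 10*t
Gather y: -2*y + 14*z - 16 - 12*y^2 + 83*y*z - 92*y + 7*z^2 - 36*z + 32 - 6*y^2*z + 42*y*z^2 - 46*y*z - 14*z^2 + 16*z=y^2*(-6*z - 12) + y*(42*z^2 + 37*z - 94) - 7*z^2 - 6*z + 16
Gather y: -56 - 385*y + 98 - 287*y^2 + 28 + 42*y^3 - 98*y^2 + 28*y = 42*y^3 - 385*y^2 - 357*y + 70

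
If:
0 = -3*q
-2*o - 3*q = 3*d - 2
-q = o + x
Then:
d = 2*x/3 + 2/3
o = -x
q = 0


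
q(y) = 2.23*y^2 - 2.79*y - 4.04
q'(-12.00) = -56.31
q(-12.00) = 350.56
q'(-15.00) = -69.69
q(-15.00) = 539.56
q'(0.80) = 0.78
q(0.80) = -4.84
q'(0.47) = -0.69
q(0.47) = -4.86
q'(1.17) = 2.43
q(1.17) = -4.25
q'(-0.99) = -7.21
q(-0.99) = 0.91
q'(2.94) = 10.32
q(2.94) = 7.03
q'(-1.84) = -11.00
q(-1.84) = 8.64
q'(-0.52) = -5.11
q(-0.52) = -1.99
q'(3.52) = 12.91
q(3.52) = 13.77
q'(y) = 4.46*y - 2.79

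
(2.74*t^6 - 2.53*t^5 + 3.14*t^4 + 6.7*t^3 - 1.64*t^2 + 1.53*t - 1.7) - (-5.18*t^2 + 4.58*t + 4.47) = 2.74*t^6 - 2.53*t^5 + 3.14*t^4 + 6.7*t^3 + 3.54*t^2 - 3.05*t - 6.17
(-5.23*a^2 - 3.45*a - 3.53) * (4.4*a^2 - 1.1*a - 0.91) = -23.012*a^4 - 9.427*a^3 - 6.9777*a^2 + 7.0225*a + 3.2123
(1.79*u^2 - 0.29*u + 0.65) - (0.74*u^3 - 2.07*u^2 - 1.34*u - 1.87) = -0.74*u^3 + 3.86*u^2 + 1.05*u + 2.52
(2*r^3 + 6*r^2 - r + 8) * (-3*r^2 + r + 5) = -6*r^5 - 16*r^4 + 19*r^3 + 5*r^2 + 3*r + 40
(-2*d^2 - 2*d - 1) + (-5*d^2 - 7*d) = -7*d^2 - 9*d - 1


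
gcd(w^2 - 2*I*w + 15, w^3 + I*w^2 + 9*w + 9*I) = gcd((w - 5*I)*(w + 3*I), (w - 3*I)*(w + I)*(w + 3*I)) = w + 3*I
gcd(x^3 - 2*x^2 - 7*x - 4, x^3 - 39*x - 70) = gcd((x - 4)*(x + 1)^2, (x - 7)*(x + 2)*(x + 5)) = 1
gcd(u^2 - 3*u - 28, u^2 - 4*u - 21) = u - 7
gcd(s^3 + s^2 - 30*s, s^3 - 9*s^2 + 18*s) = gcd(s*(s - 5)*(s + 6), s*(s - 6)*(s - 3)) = s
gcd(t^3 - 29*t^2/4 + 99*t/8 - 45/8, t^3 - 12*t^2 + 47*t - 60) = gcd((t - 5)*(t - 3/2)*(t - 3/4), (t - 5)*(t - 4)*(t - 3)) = t - 5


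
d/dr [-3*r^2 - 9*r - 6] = -6*r - 9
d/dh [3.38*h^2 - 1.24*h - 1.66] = 6.76*h - 1.24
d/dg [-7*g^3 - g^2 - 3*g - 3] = -21*g^2 - 2*g - 3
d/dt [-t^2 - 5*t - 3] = -2*t - 5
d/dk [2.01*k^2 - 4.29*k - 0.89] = 4.02*k - 4.29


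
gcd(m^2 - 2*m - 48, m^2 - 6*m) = 1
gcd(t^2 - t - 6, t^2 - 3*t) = t - 3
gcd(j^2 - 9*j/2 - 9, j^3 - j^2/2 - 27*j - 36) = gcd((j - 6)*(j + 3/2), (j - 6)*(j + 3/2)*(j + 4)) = j^2 - 9*j/2 - 9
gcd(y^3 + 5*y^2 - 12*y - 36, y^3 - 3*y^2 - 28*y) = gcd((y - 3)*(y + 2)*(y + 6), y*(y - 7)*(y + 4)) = 1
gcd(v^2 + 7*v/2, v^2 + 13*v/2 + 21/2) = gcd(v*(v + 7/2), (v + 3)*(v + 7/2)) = v + 7/2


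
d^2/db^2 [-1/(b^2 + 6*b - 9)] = 2*(b^2 + 6*b - 4*(b + 3)^2 - 9)/(b^2 + 6*b - 9)^3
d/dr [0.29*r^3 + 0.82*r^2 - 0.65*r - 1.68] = 0.87*r^2 + 1.64*r - 0.65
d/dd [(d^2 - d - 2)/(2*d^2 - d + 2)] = (d^2 + 12*d - 4)/(4*d^4 - 4*d^3 + 9*d^2 - 4*d + 4)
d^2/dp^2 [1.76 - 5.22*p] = 0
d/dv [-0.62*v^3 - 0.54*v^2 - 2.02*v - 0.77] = -1.86*v^2 - 1.08*v - 2.02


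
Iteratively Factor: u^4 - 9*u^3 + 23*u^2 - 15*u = (u - 3)*(u^3 - 6*u^2 + 5*u) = (u - 3)*(u - 1)*(u^2 - 5*u) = u*(u - 3)*(u - 1)*(u - 5)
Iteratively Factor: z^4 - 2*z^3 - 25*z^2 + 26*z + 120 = (z - 5)*(z^3 + 3*z^2 - 10*z - 24) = (z - 5)*(z - 3)*(z^2 + 6*z + 8) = (z - 5)*(z - 3)*(z + 4)*(z + 2)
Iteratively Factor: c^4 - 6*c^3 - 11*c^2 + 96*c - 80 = (c + 4)*(c^3 - 10*c^2 + 29*c - 20) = (c - 4)*(c + 4)*(c^2 - 6*c + 5) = (c - 5)*(c - 4)*(c + 4)*(c - 1)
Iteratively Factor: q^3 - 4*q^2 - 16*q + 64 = (q - 4)*(q^2 - 16) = (q - 4)*(q + 4)*(q - 4)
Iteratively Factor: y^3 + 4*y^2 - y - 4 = (y + 1)*(y^2 + 3*y - 4) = (y + 1)*(y + 4)*(y - 1)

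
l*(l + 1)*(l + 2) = l^3 + 3*l^2 + 2*l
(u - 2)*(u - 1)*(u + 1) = u^3 - 2*u^2 - u + 2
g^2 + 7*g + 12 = (g + 3)*(g + 4)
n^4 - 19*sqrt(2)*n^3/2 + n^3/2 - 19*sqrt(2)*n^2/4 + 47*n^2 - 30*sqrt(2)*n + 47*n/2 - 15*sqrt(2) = (n + 1/2)*(n - 6*sqrt(2))*(n - 5*sqrt(2)/2)*(n - sqrt(2))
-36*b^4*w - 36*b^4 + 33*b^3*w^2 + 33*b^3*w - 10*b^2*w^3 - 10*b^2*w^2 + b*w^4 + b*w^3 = (-4*b + w)*(-3*b + w)^2*(b*w + b)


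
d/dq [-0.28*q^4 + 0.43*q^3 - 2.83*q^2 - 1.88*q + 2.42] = -1.12*q^3 + 1.29*q^2 - 5.66*q - 1.88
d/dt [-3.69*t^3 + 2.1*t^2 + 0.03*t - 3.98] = -11.07*t^2 + 4.2*t + 0.03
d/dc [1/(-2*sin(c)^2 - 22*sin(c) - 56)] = (2*sin(c) + 11)*cos(c)/(2*(sin(c)^2 + 11*sin(c) + 28)^2)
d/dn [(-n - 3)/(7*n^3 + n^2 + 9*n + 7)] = (-7*n^3 - n^2 - 9*n + (n + 3)*(21*n^2 + 2*n + 9) - 7)/(7*n^3 + n^2 + 9*n + 7)^2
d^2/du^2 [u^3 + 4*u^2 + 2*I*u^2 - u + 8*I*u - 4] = 6*u + 8 + 4*I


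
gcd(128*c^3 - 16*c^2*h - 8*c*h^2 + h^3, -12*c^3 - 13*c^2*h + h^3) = 4*c - h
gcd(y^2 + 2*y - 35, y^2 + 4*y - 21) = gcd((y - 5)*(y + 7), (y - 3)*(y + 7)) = y + 7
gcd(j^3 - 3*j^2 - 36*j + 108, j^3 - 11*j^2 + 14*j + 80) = 1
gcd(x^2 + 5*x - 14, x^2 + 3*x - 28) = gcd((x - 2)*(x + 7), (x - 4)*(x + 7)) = x + 7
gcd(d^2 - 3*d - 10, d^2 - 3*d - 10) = d^2 - 3*d - 10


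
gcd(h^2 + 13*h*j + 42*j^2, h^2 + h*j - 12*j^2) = 1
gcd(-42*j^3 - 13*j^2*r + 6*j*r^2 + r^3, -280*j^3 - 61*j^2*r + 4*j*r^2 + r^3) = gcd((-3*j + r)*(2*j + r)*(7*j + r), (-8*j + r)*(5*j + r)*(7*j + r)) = 7*j + r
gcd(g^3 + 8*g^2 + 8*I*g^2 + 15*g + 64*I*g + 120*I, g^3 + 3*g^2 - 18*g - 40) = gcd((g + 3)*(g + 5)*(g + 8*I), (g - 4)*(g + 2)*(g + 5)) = g + 5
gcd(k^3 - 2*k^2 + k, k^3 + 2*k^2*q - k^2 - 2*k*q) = k^2 - k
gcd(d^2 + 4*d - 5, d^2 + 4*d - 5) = d^2 + 4*d - 5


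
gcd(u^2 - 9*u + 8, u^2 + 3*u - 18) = 1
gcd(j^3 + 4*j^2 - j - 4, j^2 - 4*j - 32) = j + 4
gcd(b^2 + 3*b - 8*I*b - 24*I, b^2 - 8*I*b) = b - 8*I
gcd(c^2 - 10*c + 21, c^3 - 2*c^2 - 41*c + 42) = c - 7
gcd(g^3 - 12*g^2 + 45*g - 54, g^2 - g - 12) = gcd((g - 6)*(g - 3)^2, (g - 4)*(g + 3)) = 1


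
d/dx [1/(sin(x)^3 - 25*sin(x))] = (25 - 3*sin(x)^2)*cos(x)/((sin(x)^2 - 25)^2*sin(x)^2)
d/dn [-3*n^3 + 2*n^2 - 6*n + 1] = -9*n^2 + 4*n - 6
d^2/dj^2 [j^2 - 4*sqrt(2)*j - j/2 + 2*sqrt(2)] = 2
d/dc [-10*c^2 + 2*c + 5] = 2 - 20*c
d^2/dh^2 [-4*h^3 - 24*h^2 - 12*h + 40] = -24*h - 48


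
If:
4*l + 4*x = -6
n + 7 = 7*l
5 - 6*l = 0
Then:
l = 5/6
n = -7/6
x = -7/3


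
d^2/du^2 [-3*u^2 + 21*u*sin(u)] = -21*u*sin(u) + 42*cos(u) - 6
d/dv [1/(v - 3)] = -1/(v - 3)^2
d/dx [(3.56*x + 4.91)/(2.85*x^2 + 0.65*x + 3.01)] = (-10.146*x^2 - 27.987*x + 7.5241)/(8.1225*x^4 + 3.705*x^3 + 17.5795*x^2 + 3.913*x + 9.0601)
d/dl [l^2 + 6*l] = 2*l + 6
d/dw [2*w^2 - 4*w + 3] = 4*w - 4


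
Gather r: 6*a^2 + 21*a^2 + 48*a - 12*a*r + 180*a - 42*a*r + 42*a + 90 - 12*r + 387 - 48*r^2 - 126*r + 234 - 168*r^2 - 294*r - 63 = 27*a^2 + 270*a - 216*r^2 + r*(-54*a - 432) + 648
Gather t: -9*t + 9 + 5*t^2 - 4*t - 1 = 5*t^2 - 13*t + 8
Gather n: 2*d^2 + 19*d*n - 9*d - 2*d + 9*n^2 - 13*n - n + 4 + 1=2*d^2 - 11*d + 9*n^2 + n*(19*d - 14) + 5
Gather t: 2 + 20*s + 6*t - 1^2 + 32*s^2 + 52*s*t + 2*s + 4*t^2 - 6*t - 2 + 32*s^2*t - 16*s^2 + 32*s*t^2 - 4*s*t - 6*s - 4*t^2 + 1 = 16*s^2 + 32*s*t^2 + 16*s + t*(32*s^2 + 48*s)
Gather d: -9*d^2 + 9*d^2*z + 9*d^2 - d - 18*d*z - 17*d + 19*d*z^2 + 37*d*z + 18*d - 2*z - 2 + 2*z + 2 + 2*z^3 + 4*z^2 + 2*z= 9*d^2*z + d*(19*z^2 + 19*z) + 2*z^3 + 4*z^2 + 2*z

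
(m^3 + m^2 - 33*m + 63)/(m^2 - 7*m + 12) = (m^2 + 4*m - 21)/(m - 4)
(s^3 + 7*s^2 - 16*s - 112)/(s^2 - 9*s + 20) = (s^2 + 11*s + 28)/(s - 5)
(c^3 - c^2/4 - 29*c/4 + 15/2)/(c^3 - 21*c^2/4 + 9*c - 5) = (c + 3)/(c - 2)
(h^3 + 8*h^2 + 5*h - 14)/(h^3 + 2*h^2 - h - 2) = (h + 7)/(h + 1)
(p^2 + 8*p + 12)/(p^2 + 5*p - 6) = (p + 2)/(p - 1)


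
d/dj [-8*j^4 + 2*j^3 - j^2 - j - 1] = -32*j^3 + 6*j^2 - 2*j - 1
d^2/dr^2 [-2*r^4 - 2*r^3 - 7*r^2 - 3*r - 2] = -24*r^2 - 12*r - 14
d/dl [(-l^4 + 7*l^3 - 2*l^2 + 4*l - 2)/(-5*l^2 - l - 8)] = 2*(5*l^5 - 16*l^4 + 9*l^3 - 73*l^2 + 6*l - 17)/(25*l^4 + 10*l^3 + 81*l^2 + 16*l + 64)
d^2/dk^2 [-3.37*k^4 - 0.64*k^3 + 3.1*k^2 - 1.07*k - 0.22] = -40.44*k^2 - 3.84*k + 6.2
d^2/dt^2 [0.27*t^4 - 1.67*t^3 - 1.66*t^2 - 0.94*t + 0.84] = 3.24*t^2 - 10.02*t - 3.32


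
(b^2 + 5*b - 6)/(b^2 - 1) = (b + 6)/(b + 1)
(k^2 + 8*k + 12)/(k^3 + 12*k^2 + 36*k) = (k + 2)/(k*(k + 6))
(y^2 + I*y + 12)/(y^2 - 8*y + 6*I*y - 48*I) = (y^2 + I*y + 12)/(y^2 + y*(-8 + 6*I) - 48*I)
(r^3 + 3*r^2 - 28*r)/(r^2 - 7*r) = (r^2 + 3*r - 28)/(r - 7)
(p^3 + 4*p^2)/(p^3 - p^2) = (p + 4)/(p - 1)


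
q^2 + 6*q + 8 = (q + 2)*(q + 4)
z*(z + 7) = z^2 + 7*z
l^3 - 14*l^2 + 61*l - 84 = (l - 7)*(l - 4)*(l - 3)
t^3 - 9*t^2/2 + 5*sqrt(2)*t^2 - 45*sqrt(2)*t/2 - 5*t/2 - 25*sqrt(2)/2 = (t - 5)*(t + 1/2)*(t + 5*sqrt(2))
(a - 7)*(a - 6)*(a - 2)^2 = a^4 - 17*a^3 + 98*a^2 - 220*a + 168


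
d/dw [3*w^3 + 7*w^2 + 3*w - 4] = 9*w^2 + 14*w + 3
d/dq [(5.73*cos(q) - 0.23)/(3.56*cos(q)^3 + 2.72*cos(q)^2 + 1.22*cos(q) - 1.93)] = (40.7976*cos(q)^3 + 13.1292*cos(q)^2 - 1.2512*cos(q) + 10.7783)*sin(q)/(12.6736*cos(q)^6 + 19.3664*cos(q)^5 + 16.0848*cos(q)^4 - 7.1048*cos(q)^3 - 9.0108*cos(q)^2 - 4.7092*cos(q) + 3.7249)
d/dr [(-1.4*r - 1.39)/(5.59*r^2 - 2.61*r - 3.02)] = (7.826*r^2 + 15.5402*r + 0.6001)/(31.2481*r^4 - 29.1798*r^3 - 26.9515*r^2 + 15.7644*r + 9.1204)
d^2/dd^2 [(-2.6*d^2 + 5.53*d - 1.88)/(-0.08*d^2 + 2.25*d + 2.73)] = (0.865215999999999*d^3 + 3.479232*d^2 - 9.276912*d + 126.547314)/(0.000512*d^6 - 0.0432*d^5 + 1.162584*d^4 - 8.442225*d^3 - 39.673179*d^2 - 50.307075*d - 20.346417)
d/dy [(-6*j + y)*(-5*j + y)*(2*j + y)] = 8*j^2 - 18*j*y + 3*y^2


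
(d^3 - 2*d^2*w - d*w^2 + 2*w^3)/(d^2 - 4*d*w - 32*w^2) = (-d^3 + 2*d^2*w + d*w^2 - 2*w^3)/(-d^2 + 4*d*w + 32*w^2)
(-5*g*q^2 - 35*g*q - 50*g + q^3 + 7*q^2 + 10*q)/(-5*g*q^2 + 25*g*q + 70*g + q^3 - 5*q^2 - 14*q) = (q + 5)/(q - 7)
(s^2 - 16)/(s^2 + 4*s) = (s - 4)/s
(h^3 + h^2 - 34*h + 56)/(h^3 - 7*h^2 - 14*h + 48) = (h^2 + 3*h - 28)/(h^2 - 5*h - 24)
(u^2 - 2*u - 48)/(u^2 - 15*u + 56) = (u + 6)/(u - 7)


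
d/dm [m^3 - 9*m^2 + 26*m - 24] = 3*m^2 - 18*m + 26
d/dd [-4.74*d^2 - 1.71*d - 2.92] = -9.48*d - 1.71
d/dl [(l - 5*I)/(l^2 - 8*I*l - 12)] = (-l^2 + 10*I*l + 28)/(l^4 - 16*I*l^3 - 88*l^2 + 192*I*l + 144)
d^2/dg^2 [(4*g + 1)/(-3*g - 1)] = 6/(3*g + 1)^3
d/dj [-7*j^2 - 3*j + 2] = -14*j - 3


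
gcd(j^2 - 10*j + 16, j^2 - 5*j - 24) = j - 8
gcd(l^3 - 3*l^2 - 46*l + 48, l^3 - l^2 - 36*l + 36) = l^2 + 5*l - 6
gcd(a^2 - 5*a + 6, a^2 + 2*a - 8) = a - 2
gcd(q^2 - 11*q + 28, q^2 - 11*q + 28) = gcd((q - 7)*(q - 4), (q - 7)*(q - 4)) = q^2 - 11*q + 28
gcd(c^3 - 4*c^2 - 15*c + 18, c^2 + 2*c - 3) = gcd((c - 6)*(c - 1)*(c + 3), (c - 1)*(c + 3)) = c^2 + 2*c - 3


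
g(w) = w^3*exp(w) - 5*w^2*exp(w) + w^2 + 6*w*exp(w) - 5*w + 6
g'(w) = w^3*exp(w) - 2*w^2*exp(w) - 4*w*exp(w) + 2*w + 6*exp(w) - 5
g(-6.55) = 80.89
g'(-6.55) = -18.58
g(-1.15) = 8.31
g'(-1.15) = -5.26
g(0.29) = 6.43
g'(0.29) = 1.86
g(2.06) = -0.97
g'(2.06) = -16.46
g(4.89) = 3556.61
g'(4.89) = 7389.82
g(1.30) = 6.87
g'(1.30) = -3.81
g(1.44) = 6.18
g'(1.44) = -6.01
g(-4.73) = 49.85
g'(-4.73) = -15.57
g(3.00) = 0.00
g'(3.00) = 61.26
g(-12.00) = 209.98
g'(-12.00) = -29.01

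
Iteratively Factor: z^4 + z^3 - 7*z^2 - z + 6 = (z + 1)*(z^3 - 7*z + 6) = (z + 1)*(z + 3)*(z^2 - 3*z + 2) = (z - 2)*(z + 1)*(z + 3)*(z - 1)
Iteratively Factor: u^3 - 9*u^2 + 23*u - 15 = (u - 1)*(u^2 - 8*u + 15) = (u - 3)*(u - 1)*(u - 5)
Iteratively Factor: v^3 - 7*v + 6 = (v + 3)*(v^2 - 3*v + 2) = (v - 2)*(v + 3)*(v - 1)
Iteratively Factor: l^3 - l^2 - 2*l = (l)*(l^2 - l - 2) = l*(l - 2)*(l + 1)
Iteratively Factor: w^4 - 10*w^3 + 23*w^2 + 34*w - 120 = (w + 2)*(w^3 - 12*w^2 + 47*w - 60) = (w - 5)*(w + 2)*(w^2 - 7*w + 12) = (w - 5)*(w - 4)*(w + 2)*(w - 3)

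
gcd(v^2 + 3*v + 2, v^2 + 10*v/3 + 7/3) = v + 1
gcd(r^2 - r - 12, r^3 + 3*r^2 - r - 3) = r + 3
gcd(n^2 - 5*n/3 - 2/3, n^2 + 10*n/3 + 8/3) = 1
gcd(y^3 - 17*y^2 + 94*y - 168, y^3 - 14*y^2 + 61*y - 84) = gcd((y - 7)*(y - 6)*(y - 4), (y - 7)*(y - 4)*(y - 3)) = y^2 - 11*y + 28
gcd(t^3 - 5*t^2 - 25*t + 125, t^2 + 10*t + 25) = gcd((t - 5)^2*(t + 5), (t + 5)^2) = t + 5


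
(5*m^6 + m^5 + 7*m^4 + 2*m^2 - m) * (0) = 0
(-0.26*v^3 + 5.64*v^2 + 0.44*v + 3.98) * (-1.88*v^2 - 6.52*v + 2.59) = 0.4888*v^5 - 8.908*v^4 - 38.2734*v^3 + 4.2564*v^2 - 24.81*v + 10.3082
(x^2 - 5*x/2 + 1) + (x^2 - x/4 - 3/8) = 2*x^2 - 11*x/4 + 5/8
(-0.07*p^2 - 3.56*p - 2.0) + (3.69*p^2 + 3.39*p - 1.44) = 3.62*p^2 - 0.17*p - 3.44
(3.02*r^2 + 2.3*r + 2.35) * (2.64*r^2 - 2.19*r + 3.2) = 7.9728*r^4 - 0.541799999999999*r^3 + 10.831*r^2 + 2.2135*r + 7.52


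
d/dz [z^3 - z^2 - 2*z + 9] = 3*z^2 - 2*z - 2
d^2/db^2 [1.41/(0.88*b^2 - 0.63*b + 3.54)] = (-2.183808*b^2 + 1.563408*b + 1.41*(1.76*b - 0.63)*(3.52*b - 1.26) - 8.784864)/(0.88*b^2 - 0.63*b + 3.54)^3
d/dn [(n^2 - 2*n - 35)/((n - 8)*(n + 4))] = 2*(-n^2 + 3*n - 38)/(n^4 - 8*n^3 - 48*n^2 + 256*n + 1024)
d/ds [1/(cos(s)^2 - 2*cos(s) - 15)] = 2*(cos(s) - 1)*sin(s)/(sin(s)^2 + 2*cos(s) + 14)^2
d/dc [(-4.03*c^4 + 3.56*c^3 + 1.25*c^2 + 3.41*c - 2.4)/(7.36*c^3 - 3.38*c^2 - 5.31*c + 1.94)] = (-29.6608*c^6 + 27.2428*c^5 + 42.9651*c^4 - 119.2752*c^3 + 78.5995*c^2 - 11.374*c - 6.1286)/(54.1696*c^6 - 49.7536*c^5 - 66.7388*c^4 + 64.4524*c^3 + 15.0817*c^2 - 20.6028*c + 3.7636)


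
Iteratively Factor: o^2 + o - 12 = (o - 3)*(o + 4)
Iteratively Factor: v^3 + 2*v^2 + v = (v + 1)*(v^2 + v) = (v + 1)^2*(v)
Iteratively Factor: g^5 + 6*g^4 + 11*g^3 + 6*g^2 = (g + 3)*(g^4 + 3*g^3 + 2*g^2) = (g + 1)*(g + 3)*(g^3 + 2*g^2) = g*(g + 1)*(g + 3)*(g^2 + 2*g) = g^2*(g + 1)*(g + 3)*(g + 2)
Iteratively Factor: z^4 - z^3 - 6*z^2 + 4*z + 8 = (z + 2)*(z^3 - 3*z^2 + 4) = (z - 2)*(z + 2)*(z^2 - z - 2) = (z - 2)*(z + 1)*(z + 2)*(z - 2)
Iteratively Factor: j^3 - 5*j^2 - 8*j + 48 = (j - 4)*(j^2 - j - 12) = (j - 4)*(j + 3)*(j - 4)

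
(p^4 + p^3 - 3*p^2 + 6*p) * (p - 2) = p^5 - p^4 - 5*p^3 + 12*p^2 - 12*p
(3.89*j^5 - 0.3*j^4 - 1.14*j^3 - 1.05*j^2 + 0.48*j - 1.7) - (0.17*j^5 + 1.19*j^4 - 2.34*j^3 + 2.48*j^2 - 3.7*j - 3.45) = 3.72*j^5 - 1.49*j^4 + 1.2*j^3 - 3.53*j^2 + 4.18*j + 1.75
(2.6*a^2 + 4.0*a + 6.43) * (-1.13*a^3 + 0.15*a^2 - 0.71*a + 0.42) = -2.938*a^5 - 4.13*a^4 - 8.5119*a^3 - 0.7835*a^2 - 2.8853*a + 2.7006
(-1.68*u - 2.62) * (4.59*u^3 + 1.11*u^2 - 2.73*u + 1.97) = -7.7112*u^4 - 13.8906*u^3 + 1.6782*u^2 + 3.843*u - 5.1614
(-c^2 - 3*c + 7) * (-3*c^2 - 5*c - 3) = 3*c^4 + 14*c^3 - 3*c^2 - 26*c - 21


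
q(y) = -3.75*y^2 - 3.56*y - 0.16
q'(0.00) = -3.56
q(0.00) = -0.16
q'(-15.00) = 108.94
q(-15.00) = -790.51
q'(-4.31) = 28.76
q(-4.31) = -54.48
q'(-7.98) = 56.29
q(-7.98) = -210.55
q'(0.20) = -5.06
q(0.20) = -1.02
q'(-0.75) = 2.06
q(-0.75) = 0.40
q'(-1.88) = 10.54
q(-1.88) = -6.72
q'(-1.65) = 8.82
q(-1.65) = -4.50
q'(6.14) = -49.61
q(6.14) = -163.39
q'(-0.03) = -3.34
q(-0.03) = -0.06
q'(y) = -7.5*y - 3.56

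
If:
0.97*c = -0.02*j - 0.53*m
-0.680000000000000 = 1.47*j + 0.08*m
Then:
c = 0.00953783575285784 - 0.545269654253454*m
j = -0.054421768707483*m - 0.462585034013605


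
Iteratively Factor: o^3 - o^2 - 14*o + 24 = (o + 4)*(o^2 - 5*o + 6) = (o - 3)*(o + 4)*(o - 2)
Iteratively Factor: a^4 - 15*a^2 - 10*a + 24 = (a + 3)*(a^3 - 3*a^2 - 6*a + 8) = (a - 4)*(a + 3)*(a^2 + a - 2) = (a - 4)*(a + 2)*(a + 3)*(a - 1)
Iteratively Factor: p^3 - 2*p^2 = (p - 2)*(p^2) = p*(p - 2)*(p)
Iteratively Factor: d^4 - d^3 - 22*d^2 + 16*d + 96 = (d + 2)*(d^3 - 3*d^2 - 16*d + 48) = (d + 2)*(d + 4)*(d^2 - 7*d + 12) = (d - 4)*(d + 2)*(d + 4)*(d - 3)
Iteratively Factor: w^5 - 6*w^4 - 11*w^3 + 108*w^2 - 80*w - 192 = (w - 4)*(w^4 - 2*w^3 - 19*w^2 + 32*w + 48) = (w - 4)*(w + 1)*(w^3 - 3*w^2 - 16*w + 48) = (w - 4)^2*(w + 1)*(w^2 + w - 12) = (w - 4)^2*(w + 1)*(w + 4)*(w - 3)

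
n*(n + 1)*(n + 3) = n^3 + 4*n^2 + 3*n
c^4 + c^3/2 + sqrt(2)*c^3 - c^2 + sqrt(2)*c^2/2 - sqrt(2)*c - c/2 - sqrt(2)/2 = (c - 1)*(c + 1/2)*(c + 1)*(c + sqrt(2))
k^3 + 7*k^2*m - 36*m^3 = (k - 2*m)*(k + 3*m)*(k + 6*m)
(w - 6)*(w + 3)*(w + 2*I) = w^3 - 3*w^2 + 2*I*w^2 - 18*w - 6*I*w - 36*I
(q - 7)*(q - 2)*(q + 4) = q^3 - 5*q^2 - 22*q + 56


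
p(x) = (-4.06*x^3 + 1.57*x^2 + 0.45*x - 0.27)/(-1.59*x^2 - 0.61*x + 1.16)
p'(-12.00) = 2.53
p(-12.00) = -32.82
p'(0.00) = 0.27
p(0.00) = -0.23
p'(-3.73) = 2.24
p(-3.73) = -12.34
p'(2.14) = 2.26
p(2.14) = 4.30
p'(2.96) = 2.38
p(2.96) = 6.21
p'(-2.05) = 0.31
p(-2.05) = -9.45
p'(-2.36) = 1.25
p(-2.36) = -9.72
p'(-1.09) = -4140.25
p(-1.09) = -99.14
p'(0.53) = -6.29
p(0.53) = -0.50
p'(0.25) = 0.31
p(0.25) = -0.14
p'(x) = (3.18*x + 0.61)*(-4.06*x^3 + 1.57*x^2 + 0.45*x - 0.27)/(-1.59*x^2 - 0.61*x + 1.16)^2 + (-12.18*x^2 + 3.14*x + 0.45)/(-1.59*x^2 - 0.61*x + 1.16)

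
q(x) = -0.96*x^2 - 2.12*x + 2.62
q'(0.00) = -2.12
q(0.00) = 2.62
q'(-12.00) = 20.92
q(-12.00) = -110.18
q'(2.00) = -5.96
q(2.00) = -5.46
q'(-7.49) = 12.26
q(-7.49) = -35.36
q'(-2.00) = 1.72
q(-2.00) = 3.02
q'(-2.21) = 2.12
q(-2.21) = 2.62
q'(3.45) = -8.74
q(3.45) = -16.12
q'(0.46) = -3.00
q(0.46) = 1.44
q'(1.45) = -4.90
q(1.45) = -2.47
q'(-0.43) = -1.29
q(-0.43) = 3.35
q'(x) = -1.92*x - 2.12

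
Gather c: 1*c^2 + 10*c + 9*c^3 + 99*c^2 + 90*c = 9*c^3 + 100*c^2 + 100*c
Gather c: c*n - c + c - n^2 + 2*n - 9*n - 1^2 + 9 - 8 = c*n - n^2 - 7*n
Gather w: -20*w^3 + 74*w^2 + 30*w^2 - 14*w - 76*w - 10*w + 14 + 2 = -20*w^3 + 104*w^2 - 100*w + 16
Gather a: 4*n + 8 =4*n + 8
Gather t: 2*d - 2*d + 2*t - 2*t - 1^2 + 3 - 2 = 0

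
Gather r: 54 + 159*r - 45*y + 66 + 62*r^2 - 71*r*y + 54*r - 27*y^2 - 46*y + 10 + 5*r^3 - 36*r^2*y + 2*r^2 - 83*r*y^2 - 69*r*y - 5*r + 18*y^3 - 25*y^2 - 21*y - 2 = 5*r^3 + r^2*(64 - 36*y) + r*(-83*y^2 - 140*y + 208) + 18*y^3 - 52*y^2 - 112*y + 128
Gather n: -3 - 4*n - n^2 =-n^2 - 4*n - 3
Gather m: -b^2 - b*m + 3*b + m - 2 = -b^2 + 3*b + m*(1 - b) - 2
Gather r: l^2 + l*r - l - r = l^2 - l + r*(l - 1)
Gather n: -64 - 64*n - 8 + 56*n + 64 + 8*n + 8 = 0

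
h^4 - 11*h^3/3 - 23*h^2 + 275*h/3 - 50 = (h - 5)*(h - 3)*(h - 2/3)*(h + 5)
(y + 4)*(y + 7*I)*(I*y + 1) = I*y^3 - 6*y^2 + 4*I*y^2 - 24*y + 7*I*y + 28*I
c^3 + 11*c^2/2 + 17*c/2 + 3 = (c + 1/2)*(c + 2)*(c + 3)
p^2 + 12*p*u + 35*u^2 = (p + 5*u)*(p + 7*u)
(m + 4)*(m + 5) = m^2 + 9*m + 20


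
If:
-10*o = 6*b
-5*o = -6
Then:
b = -2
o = 6/5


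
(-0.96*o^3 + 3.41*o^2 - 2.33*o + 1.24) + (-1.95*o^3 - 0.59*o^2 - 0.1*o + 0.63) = -2.91*o^3 + 2.82*o^2 - 2.43*o + 1.87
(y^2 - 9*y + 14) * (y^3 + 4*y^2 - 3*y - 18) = y^5 - 5*y^4 - 25*y^3 + 65*y^2 + 120*y - 252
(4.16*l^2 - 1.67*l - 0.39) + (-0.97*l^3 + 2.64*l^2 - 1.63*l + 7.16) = -0.97*l^3 + 6.8*l^2 - 3.3*l + 6.77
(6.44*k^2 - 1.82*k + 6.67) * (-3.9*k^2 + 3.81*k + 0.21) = -25.116*k^4 + 31.6344*k^3 - 31.5948*k^2 + 25.0305*k + 1.4007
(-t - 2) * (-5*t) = 5*t^2 + 10*t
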